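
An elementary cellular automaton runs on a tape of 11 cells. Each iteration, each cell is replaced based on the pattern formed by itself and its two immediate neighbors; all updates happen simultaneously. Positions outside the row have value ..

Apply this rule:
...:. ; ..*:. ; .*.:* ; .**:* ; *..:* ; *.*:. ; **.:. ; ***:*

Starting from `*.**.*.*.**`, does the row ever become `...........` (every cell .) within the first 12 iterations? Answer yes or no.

*.*..*.*.*.
*.**.*.*.**  (repeats iteration 0; period 2)
iteration 12: *.**.*.*.**
iteration 12 is *.**.*.*.**, still not uniform .

no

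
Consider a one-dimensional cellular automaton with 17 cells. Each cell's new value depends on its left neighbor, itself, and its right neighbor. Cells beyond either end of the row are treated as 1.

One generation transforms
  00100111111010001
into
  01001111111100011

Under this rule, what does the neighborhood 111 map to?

At position 6 the neighborhood is 111; the next row has 1 there.

1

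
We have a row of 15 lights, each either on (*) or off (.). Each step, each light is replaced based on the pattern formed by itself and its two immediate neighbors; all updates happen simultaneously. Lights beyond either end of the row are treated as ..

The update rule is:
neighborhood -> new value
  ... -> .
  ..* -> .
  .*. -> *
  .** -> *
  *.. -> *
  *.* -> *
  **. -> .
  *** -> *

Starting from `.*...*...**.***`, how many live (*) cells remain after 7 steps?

11

.**..**..*.***.
.*.*.*.*.****.*
.***********.**
.**********.**.
.*********.**.*
.********.**.**
.*******.**.**.
count of *: 11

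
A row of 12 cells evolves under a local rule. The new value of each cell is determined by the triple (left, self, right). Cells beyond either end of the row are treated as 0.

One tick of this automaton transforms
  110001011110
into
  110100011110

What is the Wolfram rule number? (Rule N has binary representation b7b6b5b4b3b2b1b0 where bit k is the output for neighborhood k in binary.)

201

position 8: 111 → 1  (bit 7 = 1)
position 1: 110 → 1  (bit 6 = 1)
position 6: 101 → 0  (bit 5 = 0)
position 2: 100 → 0  (bit 4 = 0)
position 0: 011 → 1  (bit 3 = 1)
position 5: 010 → 0  (bit 2 = 0)
position 4: 001 → 0  (bit 1 = 0)
position 3: 000 → 1  (bit 0 = 1)
bits b7..b0 = 11001001 = 201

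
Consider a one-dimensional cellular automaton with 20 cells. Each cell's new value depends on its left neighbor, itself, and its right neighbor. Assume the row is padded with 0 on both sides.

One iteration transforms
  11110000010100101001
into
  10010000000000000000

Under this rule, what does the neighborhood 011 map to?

At position 0 the neighborhood is 011; the next row has 1 there.

1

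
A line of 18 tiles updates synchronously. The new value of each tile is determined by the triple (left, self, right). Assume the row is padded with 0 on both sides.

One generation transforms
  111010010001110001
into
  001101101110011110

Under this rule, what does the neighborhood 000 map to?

1

At position 9 the neighborhood is 000; the next row has 1 there.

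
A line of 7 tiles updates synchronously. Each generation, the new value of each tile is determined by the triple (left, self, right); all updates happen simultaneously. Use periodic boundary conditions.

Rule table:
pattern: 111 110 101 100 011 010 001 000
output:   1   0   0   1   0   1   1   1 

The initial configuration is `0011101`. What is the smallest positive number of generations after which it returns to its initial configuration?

7

1101001
1001110
1110100
0100111
0111010
1010011
0011101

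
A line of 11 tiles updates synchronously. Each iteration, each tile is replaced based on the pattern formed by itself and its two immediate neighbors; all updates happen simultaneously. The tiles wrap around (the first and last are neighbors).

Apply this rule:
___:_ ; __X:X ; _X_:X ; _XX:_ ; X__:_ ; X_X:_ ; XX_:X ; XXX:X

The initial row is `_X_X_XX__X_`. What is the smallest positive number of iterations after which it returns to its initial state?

2

XX_X__X_XX_
_X_X_XX__X_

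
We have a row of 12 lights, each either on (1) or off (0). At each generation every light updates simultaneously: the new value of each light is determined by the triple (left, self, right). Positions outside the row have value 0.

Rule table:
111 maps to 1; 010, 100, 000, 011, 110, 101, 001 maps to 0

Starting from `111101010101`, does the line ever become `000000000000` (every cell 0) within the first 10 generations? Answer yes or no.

yes

011000000000
000000000000
all cells are 0 at generation 2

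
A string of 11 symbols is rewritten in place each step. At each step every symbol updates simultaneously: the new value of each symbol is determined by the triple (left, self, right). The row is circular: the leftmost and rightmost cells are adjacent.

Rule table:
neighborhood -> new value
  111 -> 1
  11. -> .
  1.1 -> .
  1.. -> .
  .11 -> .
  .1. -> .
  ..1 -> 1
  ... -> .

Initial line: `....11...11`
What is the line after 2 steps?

..1....1...

...1....1..
..1....1...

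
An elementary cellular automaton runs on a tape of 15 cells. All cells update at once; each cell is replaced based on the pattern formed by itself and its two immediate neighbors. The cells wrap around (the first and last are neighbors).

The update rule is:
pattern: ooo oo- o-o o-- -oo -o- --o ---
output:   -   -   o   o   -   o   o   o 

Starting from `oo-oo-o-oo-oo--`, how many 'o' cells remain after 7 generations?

5

--o--ooo--o--oo
ooooo---ooooo--
-----ooo-----oo
ooooo---ooooo--  (repeats generation 2; period 2)
generation 7: -----ooo-----oo
count of o: 5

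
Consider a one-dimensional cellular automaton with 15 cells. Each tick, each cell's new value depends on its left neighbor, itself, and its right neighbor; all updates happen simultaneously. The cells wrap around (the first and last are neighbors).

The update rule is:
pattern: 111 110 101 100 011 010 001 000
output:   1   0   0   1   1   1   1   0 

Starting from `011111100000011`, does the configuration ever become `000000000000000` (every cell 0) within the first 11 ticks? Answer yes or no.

no

tick 1: 011111010000110
tick 2: 111110011001101
tick 3: 111101110111001
tick 4: 111001100110111
tick 5: 110111011100111
tick 6: 100110011011111
tick 7: 011101110011111
tick 8: 011001101111110
tick 9: 110111001111101
tick 10: 100110111111001
tick 11: 011100111110111
tick 11 is 011100111110111, still not uniform 0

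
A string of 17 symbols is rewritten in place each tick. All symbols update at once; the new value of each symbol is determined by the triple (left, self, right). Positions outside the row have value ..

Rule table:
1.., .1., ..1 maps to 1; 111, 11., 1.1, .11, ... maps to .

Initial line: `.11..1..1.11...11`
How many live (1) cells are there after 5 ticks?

9

1..111111...1.1..
111......1.11.11.
...1....11......1
..111..1..1....11
.1...1111111..1..
count of 1: 9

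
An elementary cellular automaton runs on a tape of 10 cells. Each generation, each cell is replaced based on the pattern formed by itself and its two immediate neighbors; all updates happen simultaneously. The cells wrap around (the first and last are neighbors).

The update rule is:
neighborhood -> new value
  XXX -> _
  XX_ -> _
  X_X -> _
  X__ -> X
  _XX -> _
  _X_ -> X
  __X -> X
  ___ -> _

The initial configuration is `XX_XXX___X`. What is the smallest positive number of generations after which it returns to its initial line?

4

______X_X_
_____XX_XX
X___X_____
XX_XXX___X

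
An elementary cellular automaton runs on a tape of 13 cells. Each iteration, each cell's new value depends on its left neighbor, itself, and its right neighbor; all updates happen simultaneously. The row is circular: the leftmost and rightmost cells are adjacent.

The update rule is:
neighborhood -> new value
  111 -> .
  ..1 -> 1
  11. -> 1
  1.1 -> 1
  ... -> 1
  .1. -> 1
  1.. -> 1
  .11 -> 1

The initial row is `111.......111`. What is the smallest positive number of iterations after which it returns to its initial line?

2

iteration 1: ..111111111..
iteration 2: 111.......111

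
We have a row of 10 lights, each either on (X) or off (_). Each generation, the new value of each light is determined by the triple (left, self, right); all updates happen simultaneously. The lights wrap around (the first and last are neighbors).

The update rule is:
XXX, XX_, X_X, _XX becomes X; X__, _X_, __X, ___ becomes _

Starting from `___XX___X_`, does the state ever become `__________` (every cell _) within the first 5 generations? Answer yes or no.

generation 1: ___XX_____
generation 2: ___XX_____  (fixed point — unchanged through generation 5)
generation 5 is ___XX_____, still not uniform _

no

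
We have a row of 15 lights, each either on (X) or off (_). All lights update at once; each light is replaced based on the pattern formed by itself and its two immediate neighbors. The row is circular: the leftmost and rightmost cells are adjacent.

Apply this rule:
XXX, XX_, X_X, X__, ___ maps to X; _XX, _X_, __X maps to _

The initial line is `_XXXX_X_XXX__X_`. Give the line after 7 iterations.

__XXXX_X_XXX__X
X__XXXX_X_XXX__
_X__XXXX_X_XXX_
__X__XXXX_X_XXX
X__X__XXXX_X_XX
XX__X__XXXX_X_X
XXX__X__XXXX_X_

XXX__X__XXXX_X_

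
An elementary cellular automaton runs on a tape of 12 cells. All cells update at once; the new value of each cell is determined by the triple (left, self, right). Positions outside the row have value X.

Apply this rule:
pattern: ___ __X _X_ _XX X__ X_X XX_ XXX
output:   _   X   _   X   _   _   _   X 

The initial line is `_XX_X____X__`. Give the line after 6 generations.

generation 1: _X______X__X
generation 2: _______X__XX
generation 3: ______X__XXX
generation 4: _____X__XXXX
generation 5: ____X__XXXXX
generation 6: ___X__XXXXXX

___X__XXXXXX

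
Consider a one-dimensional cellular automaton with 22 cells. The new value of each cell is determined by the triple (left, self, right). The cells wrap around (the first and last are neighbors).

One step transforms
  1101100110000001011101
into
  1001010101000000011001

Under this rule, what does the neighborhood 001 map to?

0

At position 6 the neighborhood is 001; the next row has 0 there.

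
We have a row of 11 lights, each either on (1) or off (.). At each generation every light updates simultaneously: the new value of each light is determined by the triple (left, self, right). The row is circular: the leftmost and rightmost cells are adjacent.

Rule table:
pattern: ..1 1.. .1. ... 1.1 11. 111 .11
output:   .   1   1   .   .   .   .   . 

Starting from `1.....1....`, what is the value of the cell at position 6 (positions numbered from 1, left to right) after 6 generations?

.

11....11...
..1.....1..
..11....11.
....1.....1
1...11....1
.1....1....
position 6 holds .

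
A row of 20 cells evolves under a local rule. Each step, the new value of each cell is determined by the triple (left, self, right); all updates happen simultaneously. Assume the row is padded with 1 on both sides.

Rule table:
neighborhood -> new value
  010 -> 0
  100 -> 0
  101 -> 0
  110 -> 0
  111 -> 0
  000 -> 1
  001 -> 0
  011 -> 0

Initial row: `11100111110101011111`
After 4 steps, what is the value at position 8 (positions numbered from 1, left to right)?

1

00000000000000000000
01111111111111111110
00000000000000000000  (repeats step 1; period 2)
step 4: 01111111111111111110
position 8 holds 1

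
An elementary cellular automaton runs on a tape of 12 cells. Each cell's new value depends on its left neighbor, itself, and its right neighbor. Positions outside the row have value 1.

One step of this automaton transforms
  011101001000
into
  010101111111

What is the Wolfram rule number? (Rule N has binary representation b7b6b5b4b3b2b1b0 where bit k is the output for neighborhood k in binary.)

95

position 2: 111 → 0  (bit 7 = 0)
position 3: 110 → 1  (bit 6 = 1)
position 0: 101 → 0  (bit 5 = 0)
position 6: 100 → 1  (bit 4 = 1)
position 1: 011 → 1  (bit 3 = 1)
position 5: 010 → 1  (bit 2 = 1)
position 7: 001 → 1  (bit 1 = 1)
position 10: 000 → 1  (bit 0 = 1)
bits b7..b0 = 01011111 = 95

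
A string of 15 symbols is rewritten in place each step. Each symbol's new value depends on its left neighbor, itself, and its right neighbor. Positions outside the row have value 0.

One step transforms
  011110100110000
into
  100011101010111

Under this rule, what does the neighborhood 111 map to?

At position 2 the neighborhood is 111; the next row has 0 there.

0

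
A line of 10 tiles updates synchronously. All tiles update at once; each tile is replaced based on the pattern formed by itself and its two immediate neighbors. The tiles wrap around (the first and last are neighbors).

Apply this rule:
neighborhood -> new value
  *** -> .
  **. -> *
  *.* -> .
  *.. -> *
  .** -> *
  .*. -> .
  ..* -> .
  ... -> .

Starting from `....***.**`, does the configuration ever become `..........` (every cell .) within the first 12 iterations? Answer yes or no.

iteration 1: *...*.*.**
iteration 2: **......*.
iteration 3: ***.......
iteration 4: *.**......
iteration 5: ..***.....
iteration 6: ..*.**....
iteration 7: ....***...
iteration 8: ....*.**..
iteration 9: ......***.
iteration 10: ......*.**
iteration 11: *.......**
iteration 12: **......*.
iteration 12 is **......*., still not uniform .

no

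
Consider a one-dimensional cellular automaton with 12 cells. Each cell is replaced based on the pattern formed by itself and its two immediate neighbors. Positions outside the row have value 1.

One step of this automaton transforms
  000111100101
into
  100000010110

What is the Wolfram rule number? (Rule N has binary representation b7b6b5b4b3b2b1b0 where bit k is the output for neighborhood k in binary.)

52

position 4: 111 → 0  (bit 7 = 0)
position 6: 110 → 0  (bit 6 = 0)
position 10: 101 → 1  (bit 5 = 1)
position 0: 100 → 1  (bit 4 = 1)
position 3: 011 → 0  (bit 3 = 0)
position 9: 010 → 1  (bit 2 = 1)
position 2: 001 → 0  (bit 1 = 0)
position 1: 000 → 0  (bit 0 = 0)
bits b7..b0 = 00110100 = 52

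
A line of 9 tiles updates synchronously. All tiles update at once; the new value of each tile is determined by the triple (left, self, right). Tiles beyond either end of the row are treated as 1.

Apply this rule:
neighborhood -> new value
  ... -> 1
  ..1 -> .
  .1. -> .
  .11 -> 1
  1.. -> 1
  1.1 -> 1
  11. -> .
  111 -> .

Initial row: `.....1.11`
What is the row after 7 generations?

1..1..11.

generation 1: 1111..11.
generation 2: ....1.1.1
generation 3: 111..1.11
generation 4: ...1..11.
generation 5: 11..1.1.1
generation 6: ..1..1.11
generation 7: 1..1..11.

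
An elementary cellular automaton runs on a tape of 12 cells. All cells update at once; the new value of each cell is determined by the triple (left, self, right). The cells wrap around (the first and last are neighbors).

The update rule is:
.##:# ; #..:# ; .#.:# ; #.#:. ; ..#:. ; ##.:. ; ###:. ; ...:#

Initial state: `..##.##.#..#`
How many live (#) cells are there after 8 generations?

6

#.#..#..##.#
..##.##.#..#  (repeats generation 0; period 2)
generation 8: ..##.##.#..#
count of #: 6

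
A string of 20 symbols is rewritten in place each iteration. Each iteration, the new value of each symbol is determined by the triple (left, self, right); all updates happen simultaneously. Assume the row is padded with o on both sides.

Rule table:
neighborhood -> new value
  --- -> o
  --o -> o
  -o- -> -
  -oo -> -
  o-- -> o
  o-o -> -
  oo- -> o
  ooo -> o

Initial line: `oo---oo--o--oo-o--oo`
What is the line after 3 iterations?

ooooooo-ooo-oo-o--oo

ooooo-ooo-oo-o--oo-o
ooooo--oo--o--oo-o--
ooooooo-ooo-oo-o--oo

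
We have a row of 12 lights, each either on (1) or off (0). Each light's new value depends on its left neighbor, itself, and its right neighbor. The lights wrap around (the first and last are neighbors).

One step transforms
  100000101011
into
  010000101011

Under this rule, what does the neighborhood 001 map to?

At position 5 the neighborhood is 001; the next row has 0 there.

0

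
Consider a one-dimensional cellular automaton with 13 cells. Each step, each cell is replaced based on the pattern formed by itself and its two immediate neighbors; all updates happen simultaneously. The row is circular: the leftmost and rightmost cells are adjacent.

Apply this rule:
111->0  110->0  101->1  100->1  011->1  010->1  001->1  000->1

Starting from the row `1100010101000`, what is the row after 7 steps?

1011111111111
0110000000000
1101111111111
0011000000000
1110111111111
0001100000000
1111011111111

1111011111111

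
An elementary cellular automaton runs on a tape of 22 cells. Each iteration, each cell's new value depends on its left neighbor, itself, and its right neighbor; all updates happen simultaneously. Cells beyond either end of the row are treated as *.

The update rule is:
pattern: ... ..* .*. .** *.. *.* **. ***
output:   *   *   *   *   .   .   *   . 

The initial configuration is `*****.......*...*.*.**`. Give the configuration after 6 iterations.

....*.*******.***.*.*.
.****.*.....*.*.*.*.*.
.*..*.*.*****.*.*.*.*.
.*.**.*.*...*.*.*.*.*.
.*.**.*.*.***.*.*.*.*.
.*.**.*.*.*.*.*.*.*.*.

.*.**.*.*.*.*.*.*.*.*.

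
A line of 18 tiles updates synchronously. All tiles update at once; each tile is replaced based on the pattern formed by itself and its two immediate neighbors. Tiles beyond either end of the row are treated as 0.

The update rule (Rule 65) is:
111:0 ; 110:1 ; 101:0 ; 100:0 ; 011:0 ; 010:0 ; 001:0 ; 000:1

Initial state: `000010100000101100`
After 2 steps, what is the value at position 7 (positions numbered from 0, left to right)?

0

111000001110000101
001011100010110000
position 7 holds 0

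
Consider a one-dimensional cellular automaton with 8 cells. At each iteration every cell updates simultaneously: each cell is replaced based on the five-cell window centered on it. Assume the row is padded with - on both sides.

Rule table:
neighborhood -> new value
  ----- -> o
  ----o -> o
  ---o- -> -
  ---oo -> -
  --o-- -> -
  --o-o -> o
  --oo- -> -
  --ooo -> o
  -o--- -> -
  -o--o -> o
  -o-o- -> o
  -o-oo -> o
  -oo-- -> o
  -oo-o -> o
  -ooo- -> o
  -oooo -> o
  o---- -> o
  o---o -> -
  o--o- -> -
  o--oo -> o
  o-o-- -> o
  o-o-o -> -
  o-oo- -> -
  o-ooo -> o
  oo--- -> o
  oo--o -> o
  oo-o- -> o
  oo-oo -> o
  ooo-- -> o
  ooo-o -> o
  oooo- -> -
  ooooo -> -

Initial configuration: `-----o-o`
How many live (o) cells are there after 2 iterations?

oooo-ooo
oo-ooooo
count of o: 7

7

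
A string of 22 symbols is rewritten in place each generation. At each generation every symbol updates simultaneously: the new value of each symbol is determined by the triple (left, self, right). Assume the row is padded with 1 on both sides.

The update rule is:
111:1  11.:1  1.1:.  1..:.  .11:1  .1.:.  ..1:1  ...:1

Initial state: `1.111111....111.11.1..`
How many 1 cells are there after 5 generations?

18

generation 1: 1.111111.111111.11...1
generation 2: 1.111111.111111.11.111
generation 3: 1.111111.111111.11.111  (fixed point — unchanged through generation 5)
count of 1: 18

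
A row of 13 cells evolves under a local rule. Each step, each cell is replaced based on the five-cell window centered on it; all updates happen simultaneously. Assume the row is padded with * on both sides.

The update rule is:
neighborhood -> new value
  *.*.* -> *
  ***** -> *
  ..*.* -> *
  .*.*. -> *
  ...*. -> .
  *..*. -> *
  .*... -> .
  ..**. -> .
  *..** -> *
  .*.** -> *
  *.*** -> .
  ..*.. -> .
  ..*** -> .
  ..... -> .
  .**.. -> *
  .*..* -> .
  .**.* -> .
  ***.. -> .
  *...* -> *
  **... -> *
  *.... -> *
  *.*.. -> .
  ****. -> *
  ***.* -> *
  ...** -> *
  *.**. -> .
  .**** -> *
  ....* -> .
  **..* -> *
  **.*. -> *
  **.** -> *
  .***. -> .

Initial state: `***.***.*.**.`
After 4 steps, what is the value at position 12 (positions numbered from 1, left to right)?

step 1: ****..****..*
step 2: ***.**.**.**.
step 3: ****..*..*..*
step 4: ***.**..*..*.
position 12 holds *

*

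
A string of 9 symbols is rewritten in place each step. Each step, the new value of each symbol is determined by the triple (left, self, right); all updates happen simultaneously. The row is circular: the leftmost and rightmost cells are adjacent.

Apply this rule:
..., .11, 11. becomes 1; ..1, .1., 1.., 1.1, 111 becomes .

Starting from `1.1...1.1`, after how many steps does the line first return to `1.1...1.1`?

2

1...1...1
1.1...1.1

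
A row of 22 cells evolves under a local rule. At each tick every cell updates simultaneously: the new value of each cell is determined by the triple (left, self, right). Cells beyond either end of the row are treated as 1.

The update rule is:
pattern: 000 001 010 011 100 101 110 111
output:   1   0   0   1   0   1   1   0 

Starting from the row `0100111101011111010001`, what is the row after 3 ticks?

1000100110110001100101
1010000111110101100011
1100110100011011101010

1100110100011011101010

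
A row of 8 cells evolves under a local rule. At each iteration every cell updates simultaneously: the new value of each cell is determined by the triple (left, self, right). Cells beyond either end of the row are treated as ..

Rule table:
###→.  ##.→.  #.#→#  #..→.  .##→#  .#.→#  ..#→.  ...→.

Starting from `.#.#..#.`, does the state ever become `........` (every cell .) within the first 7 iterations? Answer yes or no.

.###..#.
.#....#.
.#....#.  (fixed point — unchanged through iteration 7)
iteration 7 is .#....#., still not uniform .

no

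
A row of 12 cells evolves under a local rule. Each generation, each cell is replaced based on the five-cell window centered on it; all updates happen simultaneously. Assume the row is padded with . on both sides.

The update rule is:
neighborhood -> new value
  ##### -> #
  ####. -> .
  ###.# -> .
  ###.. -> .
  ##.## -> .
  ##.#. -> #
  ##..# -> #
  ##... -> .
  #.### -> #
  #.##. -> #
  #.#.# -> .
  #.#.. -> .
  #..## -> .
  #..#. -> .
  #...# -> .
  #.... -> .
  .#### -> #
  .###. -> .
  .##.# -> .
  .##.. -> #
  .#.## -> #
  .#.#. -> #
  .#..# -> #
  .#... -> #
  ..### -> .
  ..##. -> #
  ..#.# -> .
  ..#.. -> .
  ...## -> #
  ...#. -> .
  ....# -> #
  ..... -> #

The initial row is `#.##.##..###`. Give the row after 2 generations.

####......##

.##..###....
####......##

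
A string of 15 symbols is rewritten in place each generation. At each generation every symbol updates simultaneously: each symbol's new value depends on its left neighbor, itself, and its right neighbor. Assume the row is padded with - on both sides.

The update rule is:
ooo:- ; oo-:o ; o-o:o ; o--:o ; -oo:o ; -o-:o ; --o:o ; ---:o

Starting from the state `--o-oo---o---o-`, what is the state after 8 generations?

o-------------o

generation 1: ooooooooooooooo
generation 2: o-------------o
generation 3: ooooooooooooooo  (repeats generation 1; period 2)
generation 8: o-------------o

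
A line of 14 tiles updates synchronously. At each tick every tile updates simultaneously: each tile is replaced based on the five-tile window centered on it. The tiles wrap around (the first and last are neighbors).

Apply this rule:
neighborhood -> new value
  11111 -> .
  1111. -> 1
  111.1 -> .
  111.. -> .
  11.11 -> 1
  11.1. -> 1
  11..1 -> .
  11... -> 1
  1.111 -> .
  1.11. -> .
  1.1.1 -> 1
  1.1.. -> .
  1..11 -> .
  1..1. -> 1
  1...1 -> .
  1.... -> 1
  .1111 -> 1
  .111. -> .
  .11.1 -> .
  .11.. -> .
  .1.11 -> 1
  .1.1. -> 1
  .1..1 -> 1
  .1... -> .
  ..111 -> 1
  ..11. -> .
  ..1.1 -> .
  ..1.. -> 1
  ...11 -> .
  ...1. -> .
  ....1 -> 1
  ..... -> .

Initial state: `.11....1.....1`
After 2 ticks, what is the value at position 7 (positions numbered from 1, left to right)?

1

1..111.1.1.1..
11.1..11111.11
position 7 holds 1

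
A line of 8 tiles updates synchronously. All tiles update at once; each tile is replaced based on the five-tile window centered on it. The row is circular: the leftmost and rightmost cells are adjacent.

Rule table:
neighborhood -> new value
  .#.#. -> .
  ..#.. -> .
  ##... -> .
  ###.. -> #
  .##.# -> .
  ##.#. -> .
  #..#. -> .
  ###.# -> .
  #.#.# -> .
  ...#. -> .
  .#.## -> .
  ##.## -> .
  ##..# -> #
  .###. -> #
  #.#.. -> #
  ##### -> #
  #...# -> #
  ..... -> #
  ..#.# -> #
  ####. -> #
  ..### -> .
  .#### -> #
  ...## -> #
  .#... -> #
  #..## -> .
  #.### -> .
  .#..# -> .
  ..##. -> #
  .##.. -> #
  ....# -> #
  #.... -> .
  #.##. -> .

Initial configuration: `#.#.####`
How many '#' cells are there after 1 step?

step 1: .....###
count of #: 3

3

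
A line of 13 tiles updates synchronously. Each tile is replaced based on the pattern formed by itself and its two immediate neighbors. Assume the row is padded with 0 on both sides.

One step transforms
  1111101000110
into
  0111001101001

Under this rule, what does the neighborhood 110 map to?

0

At position 4 the neighborhood is 110; the next row has 0 there.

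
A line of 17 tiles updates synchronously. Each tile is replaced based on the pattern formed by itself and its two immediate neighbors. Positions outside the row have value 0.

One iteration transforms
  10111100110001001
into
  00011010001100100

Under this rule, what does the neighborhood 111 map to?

At position 3 the neighborhood is 111; the next row has 1 there.

1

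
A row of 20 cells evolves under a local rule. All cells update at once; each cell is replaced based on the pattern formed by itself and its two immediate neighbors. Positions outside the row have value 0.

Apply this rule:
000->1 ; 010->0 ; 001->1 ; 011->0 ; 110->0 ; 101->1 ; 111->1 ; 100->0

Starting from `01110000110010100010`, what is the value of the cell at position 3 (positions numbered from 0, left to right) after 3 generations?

10100111000101001100
01001010011010010001
10010100100100100110
position 3 holds 1

1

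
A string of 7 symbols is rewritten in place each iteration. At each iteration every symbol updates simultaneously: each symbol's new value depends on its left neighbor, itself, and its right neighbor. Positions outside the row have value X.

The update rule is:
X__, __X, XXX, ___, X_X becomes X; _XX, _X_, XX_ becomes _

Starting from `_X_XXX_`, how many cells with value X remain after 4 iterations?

3

X_X_X_X
_X_X_X_
X_X_X_X  (repeats iteration 1; period 2)
iteration 4: _X_X_X_
count of X: 3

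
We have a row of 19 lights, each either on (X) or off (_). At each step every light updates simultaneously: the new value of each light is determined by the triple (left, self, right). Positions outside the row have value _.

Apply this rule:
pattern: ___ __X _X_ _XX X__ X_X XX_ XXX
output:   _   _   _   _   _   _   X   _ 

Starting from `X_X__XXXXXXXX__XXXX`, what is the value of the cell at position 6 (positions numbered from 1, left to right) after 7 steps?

_

step 1: ____________X_____X
step 2: ___________________
step 3: ___________________  (fixed point — unchanged through step 7)
position 6 holds _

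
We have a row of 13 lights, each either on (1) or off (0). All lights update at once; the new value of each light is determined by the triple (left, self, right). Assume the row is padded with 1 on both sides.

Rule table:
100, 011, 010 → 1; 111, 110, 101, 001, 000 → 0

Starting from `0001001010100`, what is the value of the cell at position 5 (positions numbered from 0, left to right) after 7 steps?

0

step 1: 1001101010110
step 2: 0101001010100
step 3: 0101101010110
step 4: 0101001010100  (repeats step 2; period 2)
step 7: 0101101010110
position 5 holds 0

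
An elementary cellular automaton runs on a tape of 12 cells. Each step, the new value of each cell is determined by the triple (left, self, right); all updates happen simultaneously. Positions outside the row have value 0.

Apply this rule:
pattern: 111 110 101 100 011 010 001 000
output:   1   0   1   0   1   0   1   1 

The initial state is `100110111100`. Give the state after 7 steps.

111001001001

001101111001
111011110010
110111100100
101111001001
011110010010
111100100100
111001001001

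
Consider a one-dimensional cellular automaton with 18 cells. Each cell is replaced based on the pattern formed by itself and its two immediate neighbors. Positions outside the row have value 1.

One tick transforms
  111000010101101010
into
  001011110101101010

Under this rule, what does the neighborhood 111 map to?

0

At position 0 the neighborhood is 111; the next row has 0 there.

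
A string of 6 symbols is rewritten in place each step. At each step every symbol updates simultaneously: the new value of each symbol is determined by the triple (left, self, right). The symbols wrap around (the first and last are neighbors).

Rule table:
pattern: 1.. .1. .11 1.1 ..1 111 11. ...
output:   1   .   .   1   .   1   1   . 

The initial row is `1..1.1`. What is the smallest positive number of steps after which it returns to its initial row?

11..1.
.11..1
1.11..
.1.11.
..1.11
1..1.1

6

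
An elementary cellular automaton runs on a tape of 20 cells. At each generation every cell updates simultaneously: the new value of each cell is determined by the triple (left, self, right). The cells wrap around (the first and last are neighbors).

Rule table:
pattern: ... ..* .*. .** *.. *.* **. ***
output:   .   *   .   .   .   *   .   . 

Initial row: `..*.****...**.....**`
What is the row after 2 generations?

.*.*......*......*..
*.*......*......*...

*.*......*......*...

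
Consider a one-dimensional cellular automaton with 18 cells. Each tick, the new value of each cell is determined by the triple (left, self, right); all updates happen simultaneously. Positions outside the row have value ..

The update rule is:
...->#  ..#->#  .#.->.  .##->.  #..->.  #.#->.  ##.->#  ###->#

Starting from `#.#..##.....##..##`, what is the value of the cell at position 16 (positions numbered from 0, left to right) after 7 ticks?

tick 1: ....#.#.####.#.#.#
tick 2: ####.....###......
tick 3: .###.####.##.#####
tick 4: #.##..###..#..####
tick 5: ...#.#.##.#..#.###
tick 6: ###.....#...#...##
tick 7: .##.####..##..##.#
position 16 holds .

.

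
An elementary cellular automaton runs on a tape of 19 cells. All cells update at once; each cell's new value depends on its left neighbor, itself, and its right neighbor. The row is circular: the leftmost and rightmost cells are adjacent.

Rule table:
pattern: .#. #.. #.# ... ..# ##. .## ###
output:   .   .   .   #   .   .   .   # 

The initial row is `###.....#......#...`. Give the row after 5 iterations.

##....#########....

.#..###...####...#.
.....#..#..##..#...
####.............##
###..###########..#
##....#########....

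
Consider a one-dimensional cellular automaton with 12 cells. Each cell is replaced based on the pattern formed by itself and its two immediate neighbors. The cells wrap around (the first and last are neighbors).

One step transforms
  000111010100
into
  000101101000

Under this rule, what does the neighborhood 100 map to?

0

At position 10 the neighborhood is 100; the next row has 0 there.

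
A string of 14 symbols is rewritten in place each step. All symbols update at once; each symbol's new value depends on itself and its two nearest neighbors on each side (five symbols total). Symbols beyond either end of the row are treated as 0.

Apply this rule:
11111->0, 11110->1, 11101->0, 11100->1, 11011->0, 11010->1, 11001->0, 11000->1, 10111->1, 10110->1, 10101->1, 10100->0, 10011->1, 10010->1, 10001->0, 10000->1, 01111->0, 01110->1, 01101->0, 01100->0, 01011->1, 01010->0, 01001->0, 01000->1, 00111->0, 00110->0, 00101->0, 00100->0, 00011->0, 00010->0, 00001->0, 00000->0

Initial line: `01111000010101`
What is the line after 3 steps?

00000001110000

step 1: 00011110000100
step 2: 00000111100011
step 3: 00000001110000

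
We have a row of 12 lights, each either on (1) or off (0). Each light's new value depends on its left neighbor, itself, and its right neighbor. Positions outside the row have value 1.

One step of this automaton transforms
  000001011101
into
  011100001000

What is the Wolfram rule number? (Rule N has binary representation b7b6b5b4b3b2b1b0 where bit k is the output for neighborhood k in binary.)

129

position 8: 111 → 1  (bit 7 = 1)
position 9: 110 → 0  (bit 6 = 0)
position 6: 101 → 0  (bit 5 = 0)
position 0: 100 → 0  (bit 4 = 0)
position 7: 011 → 0  (bit 3 = 0)
position 5: 010 → 0  (bit 2 = 0)
position 4: 001 → 0  (bit 1 = 0)
position 1: 000 → 1  (bit 0 = 1)
bits b7..b0 = 10000001 = 129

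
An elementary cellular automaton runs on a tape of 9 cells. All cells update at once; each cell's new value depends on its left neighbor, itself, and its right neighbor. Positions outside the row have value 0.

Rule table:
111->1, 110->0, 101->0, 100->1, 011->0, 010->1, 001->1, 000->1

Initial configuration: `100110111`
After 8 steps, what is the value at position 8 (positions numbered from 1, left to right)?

0

111000010
010111111
110011110
001101101
110000001
001111111
110111110
000011101
position 8 holds 0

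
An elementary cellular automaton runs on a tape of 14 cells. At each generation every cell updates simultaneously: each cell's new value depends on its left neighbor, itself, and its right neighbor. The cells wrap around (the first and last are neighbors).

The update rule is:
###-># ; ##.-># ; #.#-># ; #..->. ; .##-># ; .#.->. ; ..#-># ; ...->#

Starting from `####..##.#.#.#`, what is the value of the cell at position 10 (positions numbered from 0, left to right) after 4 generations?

####.####.#.##
##########.###
##############
##############
position 10 holds #

#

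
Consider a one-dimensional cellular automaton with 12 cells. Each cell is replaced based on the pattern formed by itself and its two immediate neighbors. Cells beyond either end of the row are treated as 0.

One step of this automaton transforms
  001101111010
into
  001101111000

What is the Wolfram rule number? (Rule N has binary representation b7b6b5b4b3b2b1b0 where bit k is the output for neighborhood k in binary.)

position 6: 111 → 1  (bit 7 = 1)
position 3: 110 → 1  (bit 6 = 1)
position 4: 101 → 0  (bit 5 = 0)
position 11: 100 → 0  (bit 4 = 0)
position 2: 011 → 1  (bit 3 = 1)
position 10: 010 → 0  (bit 2 = 0)
position 1: 001 → 0  (bit 1 = 0)
position 0: 000 → 0  (bit 0 = 0)
bits b7..b0 = 11001000 = 200

200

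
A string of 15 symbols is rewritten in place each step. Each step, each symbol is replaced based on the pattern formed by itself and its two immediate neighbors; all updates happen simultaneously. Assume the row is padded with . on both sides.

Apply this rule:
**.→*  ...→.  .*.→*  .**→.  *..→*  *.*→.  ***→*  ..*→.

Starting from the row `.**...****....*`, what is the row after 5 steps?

......**...**.*

..**...****...*
...**...****..*
....**...****.*
.....**...***.*
......**...**.*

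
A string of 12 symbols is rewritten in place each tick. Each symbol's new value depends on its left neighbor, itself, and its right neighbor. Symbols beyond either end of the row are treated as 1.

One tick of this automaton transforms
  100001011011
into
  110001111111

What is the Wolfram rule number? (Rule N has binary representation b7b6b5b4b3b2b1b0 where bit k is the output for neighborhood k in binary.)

252

position 11: 111 → 1  (bit 7 = 1)
position 0: 110 → 1  (bit 6 = 1)
position 6: 101 → 1  (bit 5 = 1)
position 1: 100 → 1  (bit 4 = 1)
position 7: 011 → 1  (bit 3 = 1)
position 5: 010 → 1  (bit 2 = 1)
position 4: 001 → 0  (bit 1 = 0)
position 2: 000 → 0  (bit 0 = 0)
bits b7..b0 = 11111100 = 252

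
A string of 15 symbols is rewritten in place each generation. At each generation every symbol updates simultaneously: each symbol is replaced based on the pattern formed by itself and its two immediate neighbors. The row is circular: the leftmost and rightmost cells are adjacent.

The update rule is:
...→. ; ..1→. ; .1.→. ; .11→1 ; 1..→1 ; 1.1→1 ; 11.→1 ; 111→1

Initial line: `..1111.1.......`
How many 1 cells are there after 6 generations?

11

generation 1: ..11111.1......
generation 2: ..111111.1.....
generation 3: ..1111111.1....
generation 4: ..11111111.1...
generation 5: ..111111111.1..
generation 6: ..1111111111.1.
count of 1: 11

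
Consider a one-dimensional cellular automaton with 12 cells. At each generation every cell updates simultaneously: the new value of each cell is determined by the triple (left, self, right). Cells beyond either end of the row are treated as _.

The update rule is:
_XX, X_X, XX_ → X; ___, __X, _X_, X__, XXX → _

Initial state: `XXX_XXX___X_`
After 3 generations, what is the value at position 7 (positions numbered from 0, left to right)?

generation 1: X_XXX_X_____
generation 2: _XX_XX______
generation 3: _XXXXX______
position 7 holds _

_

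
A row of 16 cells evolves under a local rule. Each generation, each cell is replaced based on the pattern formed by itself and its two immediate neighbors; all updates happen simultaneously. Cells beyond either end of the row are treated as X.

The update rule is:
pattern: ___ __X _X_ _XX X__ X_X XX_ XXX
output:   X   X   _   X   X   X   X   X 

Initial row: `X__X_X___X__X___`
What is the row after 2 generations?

XXX_X_XXX_XX_XXX
XXXX_XXXXXXXXXXX

XXXX_XXXXXXXXXXX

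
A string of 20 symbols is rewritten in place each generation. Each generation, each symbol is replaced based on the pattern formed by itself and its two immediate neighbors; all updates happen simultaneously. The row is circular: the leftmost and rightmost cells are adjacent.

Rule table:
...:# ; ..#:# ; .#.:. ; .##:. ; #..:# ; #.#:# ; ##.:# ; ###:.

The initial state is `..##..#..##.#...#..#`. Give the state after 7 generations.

###.##.##.###.##.##.

##.###.##.##.###.##.
.##..##.##.##..##.##
#.###.##.##.###.##.#
##..##.##.##..##.##.
.###.##.##.###.##.##
#..##.##.##..##.##.#
###.##.##.###.##.##.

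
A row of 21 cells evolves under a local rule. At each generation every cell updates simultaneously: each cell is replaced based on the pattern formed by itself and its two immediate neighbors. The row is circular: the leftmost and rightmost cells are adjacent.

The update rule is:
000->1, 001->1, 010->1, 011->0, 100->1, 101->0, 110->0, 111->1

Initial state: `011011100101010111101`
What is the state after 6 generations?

010001000011110011100

000001011101010011001
111111001001011100111
111110111111001011011
111100011110111000001
111011101100010111110
010001000011110011100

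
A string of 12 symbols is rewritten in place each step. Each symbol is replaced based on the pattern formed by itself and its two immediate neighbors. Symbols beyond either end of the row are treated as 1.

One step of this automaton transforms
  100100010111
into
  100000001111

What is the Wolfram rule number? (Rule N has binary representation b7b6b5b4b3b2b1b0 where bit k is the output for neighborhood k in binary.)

position 10: 111 → 1  (bit 7 = 1)
position 0: 110 → 1  (bit 6 = 1)
position 8: 101 → 1  (bit 5 = 1)
position 1: 100 → 0  (bit 4 = 0)
position 9: 011 → 1  (bit 3 = 1)
position 3: 010 → 0  (bit 2 = 0)
position 2: 001 → 0  (bit 1 = 0)
position 5: 000 → 0  (bit 0 = 0)
bits b7..b0 = 11101000 = 232

232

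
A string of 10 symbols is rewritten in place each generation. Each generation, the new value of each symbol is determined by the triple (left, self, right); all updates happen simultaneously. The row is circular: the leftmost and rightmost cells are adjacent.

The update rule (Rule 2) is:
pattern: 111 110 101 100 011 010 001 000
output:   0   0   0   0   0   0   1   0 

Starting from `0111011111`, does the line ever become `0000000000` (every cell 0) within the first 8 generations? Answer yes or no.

0000000000
all cells are 0 at generation 1

yes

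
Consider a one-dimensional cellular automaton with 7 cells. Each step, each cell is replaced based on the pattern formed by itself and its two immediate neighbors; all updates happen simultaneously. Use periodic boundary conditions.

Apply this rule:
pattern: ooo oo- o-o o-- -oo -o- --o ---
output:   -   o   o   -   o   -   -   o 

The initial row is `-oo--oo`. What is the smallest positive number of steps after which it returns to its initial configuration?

step 1: ooo--oo
step 2: --o--o-
step 3: o------
step 4: --oooo-
step 5: o-o--o-
step 6: -o----o
step 7: o--oo--
step 8: ---oo--
step 9: oo-oo-o
step 10: -oooooo
step 11: oo----o
step 12: -o-oo-o
step 13: o-oooo-
step 14: -oo--oo

14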